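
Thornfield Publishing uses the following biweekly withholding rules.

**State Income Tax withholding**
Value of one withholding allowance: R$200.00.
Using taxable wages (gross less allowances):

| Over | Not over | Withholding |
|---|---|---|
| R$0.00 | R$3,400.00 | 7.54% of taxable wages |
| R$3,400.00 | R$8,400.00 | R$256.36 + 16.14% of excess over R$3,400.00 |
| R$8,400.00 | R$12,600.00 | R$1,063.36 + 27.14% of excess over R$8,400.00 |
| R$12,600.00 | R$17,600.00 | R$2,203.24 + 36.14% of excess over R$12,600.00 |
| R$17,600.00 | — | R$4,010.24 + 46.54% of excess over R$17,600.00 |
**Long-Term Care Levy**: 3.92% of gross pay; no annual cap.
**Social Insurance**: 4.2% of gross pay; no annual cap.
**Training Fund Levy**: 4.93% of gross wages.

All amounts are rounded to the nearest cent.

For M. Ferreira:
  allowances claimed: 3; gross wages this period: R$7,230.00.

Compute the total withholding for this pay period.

State Income Tax: taxable = R$7,230.00 − 3×R$200.00 = R$6,630.00
  R$256.36 + 16.14% × (R$6,630.00 − R$3,400.00) = R$256.36 + 16.14% × R$3,230.00 = R$777.68
Long-Term Care Levy: 3.92% × R$7,230.00 = R$283.42
Social Insurance: 4.2% × R$7,230.00 = R$303.66
Training Fund Levy: 4.93% × R$7,230.00 = R$356.44
Total: R$777.68 + R$283.42 + R$303.66 + R$356.44 = R$1,721.20

R$1,721.20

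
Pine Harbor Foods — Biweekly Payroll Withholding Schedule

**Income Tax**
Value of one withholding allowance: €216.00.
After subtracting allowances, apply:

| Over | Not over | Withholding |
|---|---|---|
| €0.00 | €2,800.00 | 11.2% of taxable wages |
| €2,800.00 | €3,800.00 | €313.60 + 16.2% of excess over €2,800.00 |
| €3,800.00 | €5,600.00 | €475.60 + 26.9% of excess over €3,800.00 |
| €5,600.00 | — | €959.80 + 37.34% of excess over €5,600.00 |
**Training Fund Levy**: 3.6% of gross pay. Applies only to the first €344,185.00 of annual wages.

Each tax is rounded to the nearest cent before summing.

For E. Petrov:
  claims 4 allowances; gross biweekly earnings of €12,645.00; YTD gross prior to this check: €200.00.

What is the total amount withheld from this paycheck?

€3,723.01

Income Tax: taxable = €12,645.00 − 4×€216.00 = €11,781.00
  €959.80 + 37.34% × (€11,781.00 − €5,600.00) = €959.80 + 37.34% × €6,181.00 = €3,267.79
Training Fund Levy: 3.6% × €12,645.00 = €455.22
Total: €3,267.79 + €455.22 = €3,723.01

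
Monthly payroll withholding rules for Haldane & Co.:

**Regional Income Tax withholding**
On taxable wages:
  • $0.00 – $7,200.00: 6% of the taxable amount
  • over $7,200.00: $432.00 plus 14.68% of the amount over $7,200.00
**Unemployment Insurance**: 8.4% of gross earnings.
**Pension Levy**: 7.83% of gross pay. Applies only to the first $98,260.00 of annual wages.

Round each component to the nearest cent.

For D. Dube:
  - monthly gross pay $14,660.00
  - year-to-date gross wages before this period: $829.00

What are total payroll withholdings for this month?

Regional Income Tax: taxable = $14,660.00
  $432.00 + 14.68% × ($14,660.00 − $7,200.00) = $432.00 + 14.68% × $7,460.00 = $1,527.13
Unemployment Insurance: 8.4% × $14,660.00 = $1,231.44
Pension Levy: 7.83% × $14,660.00 = $1,147.88
Total: $1,527.13 + $1,231.44 + $1,147.88 = $3,906.45

$3,906.45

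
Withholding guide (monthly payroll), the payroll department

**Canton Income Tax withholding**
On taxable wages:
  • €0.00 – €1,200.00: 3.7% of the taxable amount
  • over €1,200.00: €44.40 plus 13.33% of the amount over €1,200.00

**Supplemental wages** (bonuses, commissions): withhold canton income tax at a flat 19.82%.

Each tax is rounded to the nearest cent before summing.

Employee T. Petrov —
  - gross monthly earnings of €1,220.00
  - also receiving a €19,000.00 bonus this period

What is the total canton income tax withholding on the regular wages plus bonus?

€3,812.87

Canton Income Tax: taxable = €1,220.00
  €44.40 + 13.33% × (€1,220.00 − €1,200.00) = €44.40 + 13.33% × €20.00 = €47.07
Supplemental (19.82% flat on bonus): 19.82% × €19,000.00 = €3,765.80
Total canton income tax: €47.07 + €3,765.80 = €3,812.87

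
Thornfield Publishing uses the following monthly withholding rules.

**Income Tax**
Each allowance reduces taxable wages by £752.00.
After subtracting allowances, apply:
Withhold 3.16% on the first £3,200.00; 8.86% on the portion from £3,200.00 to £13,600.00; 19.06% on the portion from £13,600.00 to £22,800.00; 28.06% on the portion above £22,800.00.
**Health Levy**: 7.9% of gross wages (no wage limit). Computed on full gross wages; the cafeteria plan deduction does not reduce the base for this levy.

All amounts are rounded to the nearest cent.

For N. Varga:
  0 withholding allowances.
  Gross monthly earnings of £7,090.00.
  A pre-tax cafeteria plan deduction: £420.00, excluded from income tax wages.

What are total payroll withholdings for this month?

£968.67

Income Tax: taxable = £7,090.00 − £420.00 = £6,670.00
  £101.12 + 8.86% × (£6,670.00 − £3,200.00) = £101.12 + 8.86% × £3,470.00 = £408.56
Health Levy: 7.9% × £7,090.00 = £560.11
Total: £408.56 + £560.11 = £968.67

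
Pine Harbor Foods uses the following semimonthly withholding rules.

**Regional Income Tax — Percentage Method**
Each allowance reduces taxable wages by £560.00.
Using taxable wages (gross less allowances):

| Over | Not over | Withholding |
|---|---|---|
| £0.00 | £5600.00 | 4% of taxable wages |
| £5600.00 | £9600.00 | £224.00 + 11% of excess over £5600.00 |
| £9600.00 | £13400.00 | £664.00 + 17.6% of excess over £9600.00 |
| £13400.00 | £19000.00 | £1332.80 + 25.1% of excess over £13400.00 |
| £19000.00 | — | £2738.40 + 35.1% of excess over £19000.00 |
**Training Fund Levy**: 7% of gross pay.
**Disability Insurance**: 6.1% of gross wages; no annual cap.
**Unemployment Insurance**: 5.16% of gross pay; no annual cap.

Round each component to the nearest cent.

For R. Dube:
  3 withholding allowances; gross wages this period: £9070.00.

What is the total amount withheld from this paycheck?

£2077.08

Regional Income Tax: taxable = £9070.00 − 3×£560.00 = £7390.00
  £224.00 + 11% × (£7390.00 − £5600.00) = £224.00 + 11% × £1790.00 = £420.90
Training Fund Levy: 7% × £9070.00 = £634.90
Disability Insurance: 6.1% × £9070.00 = £553.27
Unemployment Insurance: 5.16% × £9070.00 = £468.01
Total: £420.90 + £634.90 + £553.27 + £468.01 = £2077.08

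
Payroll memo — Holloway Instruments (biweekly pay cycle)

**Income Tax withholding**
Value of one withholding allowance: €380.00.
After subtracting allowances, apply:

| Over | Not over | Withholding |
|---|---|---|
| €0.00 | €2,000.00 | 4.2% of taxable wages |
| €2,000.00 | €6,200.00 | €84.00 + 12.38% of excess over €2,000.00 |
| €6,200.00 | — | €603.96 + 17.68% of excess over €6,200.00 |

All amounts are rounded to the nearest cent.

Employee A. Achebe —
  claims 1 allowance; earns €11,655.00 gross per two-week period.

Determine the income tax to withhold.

Income Tax: taxable = €11,655.00 − 1×€380.00 = €11,275.00
  €603.96 + 17.68% × (€11,275.00 − €6,200.00) = €603.96 + 17.68% × €5,075.00 = €1,501.22

€1,501.22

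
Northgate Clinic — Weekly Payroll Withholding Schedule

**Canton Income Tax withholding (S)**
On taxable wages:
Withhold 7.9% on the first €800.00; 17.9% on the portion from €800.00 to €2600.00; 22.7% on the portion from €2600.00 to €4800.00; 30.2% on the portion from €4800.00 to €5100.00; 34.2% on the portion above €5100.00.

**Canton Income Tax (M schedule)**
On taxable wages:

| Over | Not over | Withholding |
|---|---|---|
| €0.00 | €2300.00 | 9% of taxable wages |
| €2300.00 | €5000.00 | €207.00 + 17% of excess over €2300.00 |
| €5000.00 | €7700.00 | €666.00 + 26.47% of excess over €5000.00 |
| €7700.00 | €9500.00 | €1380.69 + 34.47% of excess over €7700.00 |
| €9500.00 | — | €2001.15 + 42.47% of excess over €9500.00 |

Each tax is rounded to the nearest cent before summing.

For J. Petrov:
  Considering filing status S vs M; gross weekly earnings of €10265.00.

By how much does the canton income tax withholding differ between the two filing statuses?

€415.78

Canton Income Tax (S): taxable = €10265.00
  €975.40 + 34.2% × (€10265.00 − €5100.00) = €975.40 + 34.2% × €5165.00 = €2741.83
Canton Income Tax (M): taxable = €10265.00
  €2001.15 + 42.47% × (€10265.00 − €9500.00) = €2001.15 + 42.47% × €765.00 = €2326.05
Difference: |€2741.83 − €2326.05| = €415.78 (higher under S)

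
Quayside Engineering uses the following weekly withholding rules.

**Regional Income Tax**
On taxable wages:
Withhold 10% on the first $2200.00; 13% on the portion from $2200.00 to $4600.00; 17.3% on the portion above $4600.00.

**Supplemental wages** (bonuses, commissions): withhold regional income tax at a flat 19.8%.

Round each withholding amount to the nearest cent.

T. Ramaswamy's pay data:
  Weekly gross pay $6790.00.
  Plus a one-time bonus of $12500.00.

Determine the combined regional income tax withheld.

Regional Income Tax: taxable = $6790.00
  $532.00 + 17.3% × ($6790.00 − $4600.00) = $532.00 + 17.3% × $2190.00 = $910.87
Supplemental (19.8% flat on bonus): 19.8% × $12500.00 = $2475.00
Total regional income tax: $910.87 + $2475.00 = $3385.87

$3385.87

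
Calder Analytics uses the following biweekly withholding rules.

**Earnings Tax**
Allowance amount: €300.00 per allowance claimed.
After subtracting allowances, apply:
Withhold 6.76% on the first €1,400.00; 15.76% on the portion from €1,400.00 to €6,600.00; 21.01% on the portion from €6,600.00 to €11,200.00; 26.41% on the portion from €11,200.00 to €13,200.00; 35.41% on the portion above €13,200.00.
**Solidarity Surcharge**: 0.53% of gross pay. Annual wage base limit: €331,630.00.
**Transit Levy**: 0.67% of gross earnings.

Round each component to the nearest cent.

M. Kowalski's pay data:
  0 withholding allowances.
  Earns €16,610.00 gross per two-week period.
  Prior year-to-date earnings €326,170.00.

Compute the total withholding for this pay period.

€3,756.53

Earnings Tax: taxable = €16,610.00
  €2,408.82 + 35.41% × (€16,610.00 − €13,200.00) = €2,408.82 + 35.41% × €3,410.00 = €3,616.30
Solidarity Surcharge: cap €331,630.00 − YTD €326,170.00 = €5,460.00 subject; 0.53% × €5,460.00 = €28.94
Transit Levy: 0.67% × €16,610.00 = €111.29
Total: €3,616.30 + €28.94 + €111.29 = €3,756.53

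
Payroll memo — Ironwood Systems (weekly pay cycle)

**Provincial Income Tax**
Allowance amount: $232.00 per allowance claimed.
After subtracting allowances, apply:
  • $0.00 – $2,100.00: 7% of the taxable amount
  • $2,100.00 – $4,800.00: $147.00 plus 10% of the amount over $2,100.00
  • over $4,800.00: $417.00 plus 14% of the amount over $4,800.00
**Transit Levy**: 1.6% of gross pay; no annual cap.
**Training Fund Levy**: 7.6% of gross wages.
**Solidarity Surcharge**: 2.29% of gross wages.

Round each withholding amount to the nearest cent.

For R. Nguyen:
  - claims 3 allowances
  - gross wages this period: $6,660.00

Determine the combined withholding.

Provincial Income Tax: taxable = $6,660.00 − 3×$232.00 = $5,964.00
  $417.00 + 14% × ($5,964.00 − $4,800.00) = $417.00 + 14% × $1,164.00 = $579.96
Transit Levy: 1.6% × $6,660.00 = $106.56
Training Fund Levy: 7.6% × $6,660.00 = $506.16
Solidarity Surcharge: 2.29% × $6,660.00 = $152.51
Total: $579.96 + $106.56 + $506.16 + $152.51 = $1,345.19

$1,345.19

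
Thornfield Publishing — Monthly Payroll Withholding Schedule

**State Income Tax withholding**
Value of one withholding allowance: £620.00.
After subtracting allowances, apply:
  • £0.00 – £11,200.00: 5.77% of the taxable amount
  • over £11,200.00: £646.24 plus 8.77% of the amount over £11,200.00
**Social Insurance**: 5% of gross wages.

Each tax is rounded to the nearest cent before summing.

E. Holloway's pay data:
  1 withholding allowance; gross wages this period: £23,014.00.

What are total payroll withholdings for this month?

State Income Tax: taxable = £23,014.00 − 1×£620.00 = £22,394.00
  £646.24 + 8.77% × (£22,394.00 − £11,200.00) = £646.24 + 8.77% × £11,194.00 = £1,627.95
Social Insurance: 5% × £23,014.00 = £1,150.70
Total: £1,627.95 + £1,150.70 = £2,778.65

£2,778.65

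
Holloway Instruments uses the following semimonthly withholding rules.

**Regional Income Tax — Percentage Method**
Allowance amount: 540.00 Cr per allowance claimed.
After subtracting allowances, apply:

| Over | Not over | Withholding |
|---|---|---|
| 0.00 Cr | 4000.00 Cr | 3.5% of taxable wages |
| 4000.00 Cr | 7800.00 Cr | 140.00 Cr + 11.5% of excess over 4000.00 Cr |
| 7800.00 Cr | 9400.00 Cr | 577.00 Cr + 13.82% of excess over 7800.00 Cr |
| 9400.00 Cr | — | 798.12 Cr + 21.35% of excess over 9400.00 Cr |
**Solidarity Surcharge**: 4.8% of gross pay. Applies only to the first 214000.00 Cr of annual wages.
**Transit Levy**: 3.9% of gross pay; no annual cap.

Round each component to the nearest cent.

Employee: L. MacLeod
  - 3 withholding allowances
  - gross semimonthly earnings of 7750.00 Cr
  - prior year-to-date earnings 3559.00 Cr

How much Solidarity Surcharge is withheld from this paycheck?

Solidarity Surcharge: 4.8% × 7750.00 Cr = 372.00 Cr

372.00 Cr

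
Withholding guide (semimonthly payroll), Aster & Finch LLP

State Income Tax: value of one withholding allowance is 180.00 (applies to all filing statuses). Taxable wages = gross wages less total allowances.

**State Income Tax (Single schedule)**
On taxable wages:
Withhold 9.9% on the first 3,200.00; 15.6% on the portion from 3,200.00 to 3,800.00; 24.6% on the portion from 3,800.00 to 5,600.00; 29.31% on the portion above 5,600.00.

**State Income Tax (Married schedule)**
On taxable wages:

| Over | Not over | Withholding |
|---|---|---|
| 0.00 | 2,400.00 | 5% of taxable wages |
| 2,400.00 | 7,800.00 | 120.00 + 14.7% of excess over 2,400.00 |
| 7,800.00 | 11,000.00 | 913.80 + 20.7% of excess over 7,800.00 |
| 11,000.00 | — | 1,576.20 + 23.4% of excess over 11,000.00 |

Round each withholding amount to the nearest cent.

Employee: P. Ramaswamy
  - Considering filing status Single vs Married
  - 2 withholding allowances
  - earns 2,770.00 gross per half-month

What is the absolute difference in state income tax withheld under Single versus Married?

State Income Tax (Single): taxable = 2,770.00 − 2×180.00 = 2,410.00
  9.9% × 2,410.00 = 238.59
State Income Tax (Married): taxable = 2,770.00 − 2×180.00 = 2,410.00
  120.00 + 14.7% × (2,410.00 − 2,400.00) = 120.00 + 14.7% × 10.00 = 121.47
Difference: |238.59 − 121.47| = 117.12 (higher under Single)

117.12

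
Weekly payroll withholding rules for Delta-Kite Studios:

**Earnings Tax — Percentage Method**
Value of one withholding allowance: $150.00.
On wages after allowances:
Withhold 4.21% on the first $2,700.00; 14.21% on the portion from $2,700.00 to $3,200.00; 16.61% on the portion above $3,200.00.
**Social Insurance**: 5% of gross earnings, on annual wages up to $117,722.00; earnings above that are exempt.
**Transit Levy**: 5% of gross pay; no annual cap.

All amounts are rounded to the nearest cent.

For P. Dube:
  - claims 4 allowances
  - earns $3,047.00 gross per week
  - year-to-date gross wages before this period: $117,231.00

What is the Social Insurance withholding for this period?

$24.55

Social Insurance: cap $117,722.00 − YTD $117,231.00 = $491.00 subject; 5% × $491.00 = $24.55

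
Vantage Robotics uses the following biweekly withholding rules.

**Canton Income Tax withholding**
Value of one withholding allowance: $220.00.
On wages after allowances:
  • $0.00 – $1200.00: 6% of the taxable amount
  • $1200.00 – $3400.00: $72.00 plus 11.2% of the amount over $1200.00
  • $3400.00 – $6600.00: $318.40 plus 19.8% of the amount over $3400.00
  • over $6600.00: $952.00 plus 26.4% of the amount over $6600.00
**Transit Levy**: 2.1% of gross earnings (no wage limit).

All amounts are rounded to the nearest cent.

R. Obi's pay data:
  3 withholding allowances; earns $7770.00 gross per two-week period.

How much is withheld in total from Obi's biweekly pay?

$1249.81

Canton Income Tax: taxable = $7770.00 − 3×$220.00 = $7110.00
  $952.00 + 26.4% × ($7110.00 − $6600.00) = $952.00 + 26.4% × $510.00 = $1086.64
Transit Levy: 2.1% × $7770.00 = $163.17
Total: $1086.64 + $163.17 = $1249.81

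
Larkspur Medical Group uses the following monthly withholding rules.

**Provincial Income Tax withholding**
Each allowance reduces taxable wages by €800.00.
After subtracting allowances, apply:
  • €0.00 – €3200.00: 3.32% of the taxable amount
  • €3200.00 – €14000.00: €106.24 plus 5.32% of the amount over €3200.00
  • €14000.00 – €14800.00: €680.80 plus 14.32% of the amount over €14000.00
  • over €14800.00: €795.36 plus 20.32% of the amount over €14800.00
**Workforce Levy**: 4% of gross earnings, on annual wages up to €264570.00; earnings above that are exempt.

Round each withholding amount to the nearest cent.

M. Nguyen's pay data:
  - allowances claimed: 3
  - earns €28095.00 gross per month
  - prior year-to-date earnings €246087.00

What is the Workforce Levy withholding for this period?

Workforce Levy: cap €264570.00 − YTD €246087.00 = €18483.00 subject; 4% × €18483.00 = €739.32

€739.32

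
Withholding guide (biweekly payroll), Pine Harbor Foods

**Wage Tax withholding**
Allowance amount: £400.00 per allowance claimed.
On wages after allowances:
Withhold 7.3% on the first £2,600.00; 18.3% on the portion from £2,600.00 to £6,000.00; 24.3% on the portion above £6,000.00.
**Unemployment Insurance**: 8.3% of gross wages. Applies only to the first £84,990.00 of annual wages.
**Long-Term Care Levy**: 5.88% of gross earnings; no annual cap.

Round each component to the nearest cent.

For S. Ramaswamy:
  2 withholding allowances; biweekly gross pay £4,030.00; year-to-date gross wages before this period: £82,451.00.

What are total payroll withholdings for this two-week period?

Wage Tax: taxable = £4,030.00 − 2×£400.00 = £3,230.00
  £189.80 + 18.3% × (£3,230.00 − £2,600.00) = £189.80 + 18.3% × £630.00 = £305.09
Unemployment Insurance: cap £84,990.00 − YTD £82,451.00 = £2,539.00 subject; 8.3% × £2,539.00 = £210.74
Long-Term Care Levy: 5.88% × £4,030.00 = £236.96
Total: £305.09 + £210.74 + £236.96 = £752.79

£752.79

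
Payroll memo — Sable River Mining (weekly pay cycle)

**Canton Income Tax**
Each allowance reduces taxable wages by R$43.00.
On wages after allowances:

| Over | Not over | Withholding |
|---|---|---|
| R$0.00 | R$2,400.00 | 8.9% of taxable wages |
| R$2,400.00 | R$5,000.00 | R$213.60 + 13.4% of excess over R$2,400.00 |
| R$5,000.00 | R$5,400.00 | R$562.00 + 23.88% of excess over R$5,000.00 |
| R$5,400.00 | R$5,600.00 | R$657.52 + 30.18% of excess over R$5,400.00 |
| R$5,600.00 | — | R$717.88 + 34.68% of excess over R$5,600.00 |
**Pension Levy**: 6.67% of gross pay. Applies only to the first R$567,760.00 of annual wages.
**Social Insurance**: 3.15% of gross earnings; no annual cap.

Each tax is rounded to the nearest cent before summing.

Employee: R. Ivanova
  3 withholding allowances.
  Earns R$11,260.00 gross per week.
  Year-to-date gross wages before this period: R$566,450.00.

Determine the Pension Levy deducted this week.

R$87.38

Pension Levy: cap R$567,760.00 − YTD R$566,450.00 = R$1,310.00 subject; 6.67% × R$1,310.00 = R$87.38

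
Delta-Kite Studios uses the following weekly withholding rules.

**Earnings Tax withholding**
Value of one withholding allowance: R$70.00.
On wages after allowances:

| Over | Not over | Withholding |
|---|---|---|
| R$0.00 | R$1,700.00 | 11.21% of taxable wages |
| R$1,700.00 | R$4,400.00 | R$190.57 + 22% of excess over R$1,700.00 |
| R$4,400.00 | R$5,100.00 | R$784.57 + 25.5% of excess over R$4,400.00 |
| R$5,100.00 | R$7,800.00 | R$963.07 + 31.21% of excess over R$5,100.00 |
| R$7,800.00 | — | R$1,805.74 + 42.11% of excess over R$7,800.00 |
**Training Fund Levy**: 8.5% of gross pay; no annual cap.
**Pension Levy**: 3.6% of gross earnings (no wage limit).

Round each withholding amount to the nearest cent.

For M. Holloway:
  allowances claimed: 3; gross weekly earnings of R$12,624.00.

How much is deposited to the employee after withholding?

Earnings Tax: taxable = R$12,624.00 − 3×R$70.00 = R$12,414.00
  R$1,805.74 + 42.11% × (R$12,414.00 − R$7,800.00) = R$1,805.74 + 42.11% × R$4,614.00 = R$3,748.70
Training Fund Levy: 8.5% × R$12,624.00 = R$1,073.04
Pension Levy: 3.6% × R$12,624.00 = R$454.46
Total withheld: R$3,748.70 + R$1,073.04 + R$454.46 = R$5,276.20
Net pay: R$12,624.00 − R$5,276.20 = R$7,347.80

R$7,347.80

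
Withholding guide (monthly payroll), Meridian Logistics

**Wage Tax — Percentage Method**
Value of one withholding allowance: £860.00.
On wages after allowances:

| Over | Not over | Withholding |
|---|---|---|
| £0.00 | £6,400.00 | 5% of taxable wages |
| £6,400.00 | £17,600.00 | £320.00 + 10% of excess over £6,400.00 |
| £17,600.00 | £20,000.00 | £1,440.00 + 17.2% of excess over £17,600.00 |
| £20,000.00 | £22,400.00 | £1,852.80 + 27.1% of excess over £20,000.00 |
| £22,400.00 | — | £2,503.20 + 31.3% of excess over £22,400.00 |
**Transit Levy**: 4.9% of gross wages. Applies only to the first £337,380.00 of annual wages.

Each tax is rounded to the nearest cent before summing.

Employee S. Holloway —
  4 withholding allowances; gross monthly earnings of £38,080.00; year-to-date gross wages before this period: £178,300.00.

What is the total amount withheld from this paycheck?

£8,200.24

Wage Tax: taxable = £38,080.00 − 4×£860.00 = £34,640.00
  £2,503.20 + 31.3% × (£34,640.00 − £22,400.00) = £2,503.20 + 31.3% × £12,240.00 = £6,334.32
Transit Levy: 4.9% × £38,080.00 = £1,865.92
Total: £6,334.32 + £1,865.92 = £8,200.24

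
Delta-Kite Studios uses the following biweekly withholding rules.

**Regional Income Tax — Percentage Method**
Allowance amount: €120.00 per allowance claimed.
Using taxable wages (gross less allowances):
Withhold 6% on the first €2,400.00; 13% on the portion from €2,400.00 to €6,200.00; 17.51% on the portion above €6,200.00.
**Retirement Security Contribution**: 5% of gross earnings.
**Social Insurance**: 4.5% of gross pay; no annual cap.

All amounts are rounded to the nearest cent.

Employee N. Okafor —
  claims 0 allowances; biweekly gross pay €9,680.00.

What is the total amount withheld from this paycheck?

€2,166.95

Regional Income Tax: taxable = €9,680.00
  €638.00 + 17.51% × (€9,680.00 − €6,200.00) = €638.00 + 17.51% × €3,480.00 = €1,247.35
Retirement Security Contribution: 5% × €9,680.00 = €484.00
Social Insurance: 4.5% × €9,680.00 = €435.60
Total: €1,247.35 + €484.00 + €435.60 = €2,166.95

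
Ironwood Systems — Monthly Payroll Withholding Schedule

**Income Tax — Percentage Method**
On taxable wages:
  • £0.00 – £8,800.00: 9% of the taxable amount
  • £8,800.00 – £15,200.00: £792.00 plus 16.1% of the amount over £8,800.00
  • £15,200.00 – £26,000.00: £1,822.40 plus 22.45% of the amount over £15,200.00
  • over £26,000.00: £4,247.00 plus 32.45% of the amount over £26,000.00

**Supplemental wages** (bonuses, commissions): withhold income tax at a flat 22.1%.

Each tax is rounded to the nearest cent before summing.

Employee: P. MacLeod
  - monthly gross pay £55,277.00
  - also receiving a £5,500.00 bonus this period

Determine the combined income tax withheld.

Income Tax: taxable = £55,277.00
  £4,247.00 + 32.45% × (£55,277.00 − £26,000.00) = £4,247.00 + 32.45% × £29,277.00 = £13,747.39
Supplemental (22.1% flat on bonus): 22.1% × £5,500.00 = £1,215.50
Total income tax: £13,747.39 + £1,215.50 = £14,962.89

£14,962.89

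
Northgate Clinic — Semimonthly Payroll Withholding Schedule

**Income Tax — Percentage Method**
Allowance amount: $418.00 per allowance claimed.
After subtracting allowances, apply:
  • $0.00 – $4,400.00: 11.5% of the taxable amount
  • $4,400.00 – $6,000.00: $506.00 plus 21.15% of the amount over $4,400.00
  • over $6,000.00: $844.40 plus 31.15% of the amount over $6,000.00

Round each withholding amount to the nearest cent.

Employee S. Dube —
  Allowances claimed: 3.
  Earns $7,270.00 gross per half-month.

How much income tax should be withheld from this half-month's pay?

Income Tax: taxable = $7,270.00 − 3×$418.00 = $6,016.00
  $844.40 + 31.15% × ($6,016.00 − $6,000.00) = $844.40 + 31.15% × $16.00 = $849.38

$849.38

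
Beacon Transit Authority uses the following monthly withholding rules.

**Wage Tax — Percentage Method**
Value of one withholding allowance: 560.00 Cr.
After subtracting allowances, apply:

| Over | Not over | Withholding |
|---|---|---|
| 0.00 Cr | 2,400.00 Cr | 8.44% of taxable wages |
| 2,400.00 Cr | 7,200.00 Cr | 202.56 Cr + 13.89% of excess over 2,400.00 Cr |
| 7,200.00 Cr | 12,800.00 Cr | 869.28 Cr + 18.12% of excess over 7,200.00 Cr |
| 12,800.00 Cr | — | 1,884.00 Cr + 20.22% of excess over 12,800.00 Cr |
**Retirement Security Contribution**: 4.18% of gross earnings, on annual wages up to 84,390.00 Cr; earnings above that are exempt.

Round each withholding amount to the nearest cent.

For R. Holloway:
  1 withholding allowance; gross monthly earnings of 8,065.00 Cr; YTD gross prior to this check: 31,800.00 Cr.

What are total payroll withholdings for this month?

1,261.67 Cr

Wage Tax: taxable = 8,065.00 Cr − 1×560.00 Cr = 7,505.00 Cr
  869.28 Cr + 18.12% × (7,505.00 Cr − 7,200.00 Cr) = 869.28 Cr + 18.12% × 305.00 Cr = 924.55 Cr
Retirement Security Contribution: 4.18% × 8,065.00 Cr = 337.12 Cr
Total: 924.55 Cr + 337.12 Cr = 1,261.67 Cr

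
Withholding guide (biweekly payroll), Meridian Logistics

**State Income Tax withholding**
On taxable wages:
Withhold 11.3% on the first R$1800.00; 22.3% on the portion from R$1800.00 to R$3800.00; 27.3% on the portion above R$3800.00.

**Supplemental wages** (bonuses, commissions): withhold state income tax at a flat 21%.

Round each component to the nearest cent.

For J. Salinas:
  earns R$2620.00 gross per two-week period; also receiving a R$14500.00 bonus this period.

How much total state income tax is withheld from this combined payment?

R$3431.26

State Income Tax: taxable = R$2620.00
  R$203.40 + 22.3% × (R$2620.00 − R$1800.00) = R$203.40 + 22.3% × R$820.00 = R$386.26
Supplemental (21% flat on bonus): 21% × R$14500.00 = R$3045.00
Total state income tax: R$386.26 + R$3045.00 = R$3431.26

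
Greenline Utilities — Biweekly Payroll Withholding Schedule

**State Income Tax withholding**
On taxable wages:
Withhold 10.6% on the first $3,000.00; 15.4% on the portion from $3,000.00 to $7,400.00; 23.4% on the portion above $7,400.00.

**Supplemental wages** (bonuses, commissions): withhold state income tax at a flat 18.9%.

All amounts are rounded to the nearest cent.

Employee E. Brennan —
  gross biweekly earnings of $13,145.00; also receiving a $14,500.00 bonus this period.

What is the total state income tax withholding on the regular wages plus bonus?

$5,080.43

State Income Tax: taxable = $13,145.00
  $995.60 + 23.4% × ($13,145.00 − $7,400.00) = $995.60 + 23.4% × $5,745.00 = $2,339.93
Supplemental (18.9% flat on bonus): 18.9% × $14,500.00 = $2,740.50
Total state income tax: $2,339.93 + $2,740.50 = $5,080.43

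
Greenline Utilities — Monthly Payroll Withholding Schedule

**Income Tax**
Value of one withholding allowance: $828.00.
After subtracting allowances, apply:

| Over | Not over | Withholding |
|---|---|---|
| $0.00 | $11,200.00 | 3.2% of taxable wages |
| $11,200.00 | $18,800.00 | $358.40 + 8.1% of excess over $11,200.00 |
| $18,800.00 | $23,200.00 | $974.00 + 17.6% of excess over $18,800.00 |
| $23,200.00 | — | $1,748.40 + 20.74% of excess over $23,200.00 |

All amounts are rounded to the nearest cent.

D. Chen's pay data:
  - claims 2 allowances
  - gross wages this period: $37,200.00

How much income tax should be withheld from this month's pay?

Income Tax: taxable = $37,200.00 − 2×$828.00 = $35,544.00
  $1,748.40 + 20.74% × ($35,544.00 − $23,200.00) = $1,748.40 + 20.74% × $12,344.00 = $4,308.55

$4,308.55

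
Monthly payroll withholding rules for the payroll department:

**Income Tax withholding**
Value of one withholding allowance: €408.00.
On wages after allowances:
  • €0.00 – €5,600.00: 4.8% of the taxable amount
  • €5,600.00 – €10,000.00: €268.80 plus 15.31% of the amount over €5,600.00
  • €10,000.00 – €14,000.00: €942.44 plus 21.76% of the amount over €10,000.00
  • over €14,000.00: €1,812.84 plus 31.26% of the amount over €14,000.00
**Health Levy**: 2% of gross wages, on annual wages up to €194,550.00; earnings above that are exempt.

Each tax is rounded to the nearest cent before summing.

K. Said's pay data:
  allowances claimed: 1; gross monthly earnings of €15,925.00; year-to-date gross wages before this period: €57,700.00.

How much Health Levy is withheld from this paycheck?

Health Levy: 2% × €15,925.00 = €318.50

€318.50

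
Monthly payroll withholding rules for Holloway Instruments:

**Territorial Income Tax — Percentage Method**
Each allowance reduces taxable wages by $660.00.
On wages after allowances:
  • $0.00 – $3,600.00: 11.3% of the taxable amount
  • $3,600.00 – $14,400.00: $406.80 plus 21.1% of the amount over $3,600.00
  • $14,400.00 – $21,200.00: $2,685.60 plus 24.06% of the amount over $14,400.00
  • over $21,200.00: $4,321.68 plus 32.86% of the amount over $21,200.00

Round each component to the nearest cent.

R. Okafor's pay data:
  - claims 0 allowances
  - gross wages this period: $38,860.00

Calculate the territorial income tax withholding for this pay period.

Territorial Income Tax: taxable = $38,860.00
  $4,321.68 + 32.86% × ($38,860.00 − $21,200.00) = $4,321.68 + 32.86% × $17,660.00 = $10,124.76

$10,124.76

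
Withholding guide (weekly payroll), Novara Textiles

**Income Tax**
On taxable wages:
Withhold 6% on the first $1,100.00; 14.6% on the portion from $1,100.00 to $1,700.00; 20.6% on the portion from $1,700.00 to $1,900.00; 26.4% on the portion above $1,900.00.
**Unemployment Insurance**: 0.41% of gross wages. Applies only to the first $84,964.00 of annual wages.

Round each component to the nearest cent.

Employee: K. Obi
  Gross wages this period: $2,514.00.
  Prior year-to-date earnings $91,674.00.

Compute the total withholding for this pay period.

$356.90

Income Tax: taxable = $2,514.00
  $194.80 + 26.4% × ($2,514.00 − $1,900.00) = $194.80 + 26.4% × $614.00 = $356.90
Unemployment Insurance: YTD $91,674.00 ≥ cap $84,964.00 → $0.00
Total: $356.90 + $0.00 = $356.90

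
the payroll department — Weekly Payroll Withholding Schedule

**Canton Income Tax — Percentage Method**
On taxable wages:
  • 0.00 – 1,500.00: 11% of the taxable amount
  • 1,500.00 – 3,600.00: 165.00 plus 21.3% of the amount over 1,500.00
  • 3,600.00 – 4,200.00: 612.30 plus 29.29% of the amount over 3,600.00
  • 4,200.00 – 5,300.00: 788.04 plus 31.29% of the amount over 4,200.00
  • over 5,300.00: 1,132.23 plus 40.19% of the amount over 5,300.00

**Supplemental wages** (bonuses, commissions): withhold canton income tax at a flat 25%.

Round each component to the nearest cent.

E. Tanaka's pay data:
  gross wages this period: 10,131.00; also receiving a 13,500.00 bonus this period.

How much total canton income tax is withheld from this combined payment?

6,448.81

Canton Income Tax: taxable = 10,131.00
  1,132.23 + 40.19% × (10,131.00 − 5,300.00) = 1,132.23 + 40.19% × 4,831.00 = 3,073.81
Supplemental (25% flat on bonus): 25% × 13,500.00 = 3,375.00
Total canton income tax: 3,073.81 + 3,375.00 = 6,448.81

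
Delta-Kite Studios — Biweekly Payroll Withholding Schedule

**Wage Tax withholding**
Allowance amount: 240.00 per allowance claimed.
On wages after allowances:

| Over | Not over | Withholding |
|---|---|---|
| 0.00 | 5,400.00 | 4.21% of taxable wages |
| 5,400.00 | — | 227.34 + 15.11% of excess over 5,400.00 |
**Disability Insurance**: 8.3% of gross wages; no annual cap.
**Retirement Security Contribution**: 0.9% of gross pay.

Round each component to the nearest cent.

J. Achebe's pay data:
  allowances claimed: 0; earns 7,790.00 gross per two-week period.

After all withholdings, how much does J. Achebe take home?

6,484.85

Wage Tax: taxable = 7,790.00
  227.34 + 15.11% × (7,790.00 − 5,400.00) = 227.34 + 15.11% × 2,390.00 = 588.47
Disability Insurance: 8.3% × 7,790.00 = 646.57
Retirement Security Contribution: 0.9% × 7,790.00 = 70.11
Total withheld: 588.47 + 646.57 + 70.11 = 1,305.15
Net pay: 7,790.00 − 1,305.15 = 6,484.85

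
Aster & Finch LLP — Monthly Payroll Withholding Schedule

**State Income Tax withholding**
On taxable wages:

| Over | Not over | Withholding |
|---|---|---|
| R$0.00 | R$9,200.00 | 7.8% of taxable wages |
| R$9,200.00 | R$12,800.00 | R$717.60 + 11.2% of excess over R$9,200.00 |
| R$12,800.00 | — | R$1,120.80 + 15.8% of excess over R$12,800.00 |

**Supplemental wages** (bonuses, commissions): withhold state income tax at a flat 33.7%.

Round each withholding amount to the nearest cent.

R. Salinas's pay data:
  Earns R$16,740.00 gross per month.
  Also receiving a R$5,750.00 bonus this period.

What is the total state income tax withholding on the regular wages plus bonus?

State Income Tax: taxable = R$16,740.00
  R$1,120.80 + 15.8% × (R$16,740.00 − R$12,800.00) = R$1,120.80 + 15.8% × R$3,940.00 = R$1,743.32
Supplemental (33.7% flat on bonus): 33.7% × R$5,750.00 = R$1,937.75
Total state income tax: R$1,743.32 + R$1,937.75 = R$3,681.07

R$3,681.07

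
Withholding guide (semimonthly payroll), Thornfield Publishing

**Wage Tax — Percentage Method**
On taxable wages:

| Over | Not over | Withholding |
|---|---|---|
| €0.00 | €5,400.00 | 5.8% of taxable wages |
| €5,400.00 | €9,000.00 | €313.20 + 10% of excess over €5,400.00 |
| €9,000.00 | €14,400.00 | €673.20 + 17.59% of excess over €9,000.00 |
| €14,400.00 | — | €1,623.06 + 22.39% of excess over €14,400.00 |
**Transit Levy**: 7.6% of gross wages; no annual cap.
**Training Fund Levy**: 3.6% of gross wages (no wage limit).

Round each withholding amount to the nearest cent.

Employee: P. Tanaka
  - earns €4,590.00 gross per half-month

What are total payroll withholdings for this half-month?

Wage Tax: taxable = €4,590.00
  5.8% × €4,590.00 = €266.22
Transit Levy: 7.6% × €4,590.00 = €348.84
Training Fund Levy: 3.6% × €4,590.00 = €165.24
Total: €266.22 + €348.84 + €165.24 = €780.30

€780.30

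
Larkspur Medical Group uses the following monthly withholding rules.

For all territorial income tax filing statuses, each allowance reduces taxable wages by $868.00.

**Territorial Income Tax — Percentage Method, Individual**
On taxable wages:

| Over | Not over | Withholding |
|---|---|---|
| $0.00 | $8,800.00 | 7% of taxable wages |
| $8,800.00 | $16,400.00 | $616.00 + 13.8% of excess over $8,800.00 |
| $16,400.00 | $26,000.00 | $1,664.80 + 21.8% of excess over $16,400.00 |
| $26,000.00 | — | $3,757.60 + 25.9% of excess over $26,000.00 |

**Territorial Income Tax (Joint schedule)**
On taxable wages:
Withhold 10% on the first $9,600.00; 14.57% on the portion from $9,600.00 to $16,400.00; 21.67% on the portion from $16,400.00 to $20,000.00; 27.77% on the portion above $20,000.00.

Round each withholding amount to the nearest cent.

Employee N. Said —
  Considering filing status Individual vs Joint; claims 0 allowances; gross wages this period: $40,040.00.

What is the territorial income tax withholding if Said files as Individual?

$7,393.96

Territorial Income Tax (Individual): taxable = $40,040.00
  $3,757.60 + 25.9% × ($40,040.00 − $26,000.00) = $3,757.60 + 25.9% × $14,040.00 = $7,393.96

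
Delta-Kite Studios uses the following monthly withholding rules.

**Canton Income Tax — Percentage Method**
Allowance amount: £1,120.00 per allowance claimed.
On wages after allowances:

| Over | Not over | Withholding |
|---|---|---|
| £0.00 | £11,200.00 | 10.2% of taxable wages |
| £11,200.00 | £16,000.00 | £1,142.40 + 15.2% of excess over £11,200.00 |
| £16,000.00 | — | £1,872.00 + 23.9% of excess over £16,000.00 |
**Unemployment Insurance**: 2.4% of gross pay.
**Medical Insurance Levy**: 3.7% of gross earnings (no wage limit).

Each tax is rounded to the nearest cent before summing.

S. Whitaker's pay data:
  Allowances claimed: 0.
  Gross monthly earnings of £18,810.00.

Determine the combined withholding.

£3,691.00

Canton Income Tax: taxable = £18,810.00
  £1,872.00 + 23.9% × (£18,810.00 − £16,000.00) = £1,872.00 + 23.9% × £2,810.00 = £2,543.59
Unemployment Insurance: 2.4% × £18,810.00 = £451.44
Medical Insurance Levy: 3.7% × £18,810.00 = £695.97
Total: £2,543.59 + £451.44 + £695.97 = £3,691.00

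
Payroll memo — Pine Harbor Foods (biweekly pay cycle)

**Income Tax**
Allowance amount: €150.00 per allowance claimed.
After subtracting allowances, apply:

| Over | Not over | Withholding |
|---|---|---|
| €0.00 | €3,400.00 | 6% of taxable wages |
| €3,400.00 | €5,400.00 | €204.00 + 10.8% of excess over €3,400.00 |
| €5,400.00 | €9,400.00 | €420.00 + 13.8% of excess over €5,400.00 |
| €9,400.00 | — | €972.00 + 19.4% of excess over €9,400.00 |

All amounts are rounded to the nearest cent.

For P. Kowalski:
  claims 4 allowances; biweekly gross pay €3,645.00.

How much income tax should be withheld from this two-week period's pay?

Income Tax: taxable = €3,645.00 − 4×€150.00 = €3,045.00
  6% × €3,045.00 = €182.70

€182.70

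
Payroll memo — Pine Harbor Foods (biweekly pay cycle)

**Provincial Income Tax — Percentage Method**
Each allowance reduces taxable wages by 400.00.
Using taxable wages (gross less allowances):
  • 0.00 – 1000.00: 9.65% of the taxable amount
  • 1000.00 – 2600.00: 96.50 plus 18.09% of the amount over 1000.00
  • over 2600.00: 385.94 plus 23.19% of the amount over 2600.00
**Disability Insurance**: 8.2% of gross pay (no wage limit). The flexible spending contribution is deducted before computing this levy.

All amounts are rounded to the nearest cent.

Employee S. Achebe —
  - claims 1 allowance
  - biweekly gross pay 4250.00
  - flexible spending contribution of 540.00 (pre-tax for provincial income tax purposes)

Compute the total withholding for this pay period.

854.81

Provincial Income Tax: taxable = 4250.00 − 540.00 − 1×400.00 = 3310.00
  385.94 + 23.19% × (3310.00 − 2600.00) = 385.94 + 23.19% × 710.00 = 550.59
Disability Insurance: 8.2% × 3710.00 = 304.22
Total: 550.59 + 304.22 = 854.81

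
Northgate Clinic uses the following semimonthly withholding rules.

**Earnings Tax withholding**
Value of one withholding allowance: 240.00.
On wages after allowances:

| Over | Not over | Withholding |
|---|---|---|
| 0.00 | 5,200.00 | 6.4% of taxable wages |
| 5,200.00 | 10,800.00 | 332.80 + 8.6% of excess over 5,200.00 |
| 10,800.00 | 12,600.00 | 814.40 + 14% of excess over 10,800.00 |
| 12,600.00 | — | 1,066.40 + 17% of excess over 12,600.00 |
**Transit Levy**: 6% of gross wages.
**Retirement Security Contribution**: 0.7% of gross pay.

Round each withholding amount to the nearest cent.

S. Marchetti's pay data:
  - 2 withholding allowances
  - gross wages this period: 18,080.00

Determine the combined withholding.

Earnings Tax: taxable = 18,080.00 − 2×240.00 = 17,600.00
  1,066.40 + 17% × (17,600.00 − 12,600.00) = 1,066.40 + 17% × 5,000.00 = 1,916.40
Transit Levy: 6% × 18,080.00 = 1,084.80
Retirement Security Contribution: 0.7% × 18,080.00 = 126.56
Total: 1,916.40 + 1,084.80 + 126.56 = 3,127.76

3,127.76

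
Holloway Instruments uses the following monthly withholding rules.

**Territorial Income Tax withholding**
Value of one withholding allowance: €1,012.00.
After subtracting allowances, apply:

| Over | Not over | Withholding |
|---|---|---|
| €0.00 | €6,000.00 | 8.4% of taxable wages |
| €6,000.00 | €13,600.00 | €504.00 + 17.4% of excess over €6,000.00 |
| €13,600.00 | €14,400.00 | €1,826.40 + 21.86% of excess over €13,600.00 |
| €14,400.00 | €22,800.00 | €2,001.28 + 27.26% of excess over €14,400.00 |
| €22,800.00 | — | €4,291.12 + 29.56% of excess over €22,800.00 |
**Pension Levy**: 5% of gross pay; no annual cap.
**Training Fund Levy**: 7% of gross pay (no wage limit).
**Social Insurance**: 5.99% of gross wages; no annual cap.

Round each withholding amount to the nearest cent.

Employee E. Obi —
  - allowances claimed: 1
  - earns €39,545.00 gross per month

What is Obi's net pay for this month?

€23,489.06

Territorial Income Tax: taxable = €39,545.00 − 1×€1,012.00 = €38,533.00
  €4,291.12 + 29.56% × (€38,533.00 − €22,800.00) = €4,291.12 + 29.56% × €15,733.00 = €8,941.79
Pension Levy: 5% × €39,545.00 = €1,977.25
Training Fund Levy: 7% × €39,545.00 = €2,768.15
Social Insurance: 5.99% × €39,545.00 = €2,368.75
Total withheld: €8,941.79 + €1,977.25 + €2,768.15 + €2,368.75 = €16,055.94
Net pay: €39,545.00 − €16,055.94 = €23,489.06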